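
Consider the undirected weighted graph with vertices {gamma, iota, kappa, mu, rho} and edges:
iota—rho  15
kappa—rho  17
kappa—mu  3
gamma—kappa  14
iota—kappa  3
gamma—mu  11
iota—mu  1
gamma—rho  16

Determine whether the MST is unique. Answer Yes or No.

No

Kruskal's algorithm — process edges by increasing weight (ties by edge label):
iota—mu (1): add — endpoints in different components.
iota—kappa (3): add — endpoints in different components.
kappa—mu (3): skip — mu and kappa already connected.
gamma—mu (11): add — endpoints in different components.
gamma—kappa (14): skip — gamma and kappa already connected.
iota—rho (15): add — endpoints in different components.
Non-tree edge kappa—mu has weight 3, equal to the heaviest edge on its tree cycle — swapping gives another MST of the same weight. Not unique.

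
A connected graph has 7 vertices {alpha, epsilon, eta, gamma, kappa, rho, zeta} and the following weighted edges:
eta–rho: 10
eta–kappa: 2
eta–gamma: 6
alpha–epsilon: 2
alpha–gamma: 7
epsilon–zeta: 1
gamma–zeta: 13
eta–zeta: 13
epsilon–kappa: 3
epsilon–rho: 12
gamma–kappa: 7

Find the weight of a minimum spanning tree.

Kruskal: consider edges lightest-first.
epsilon–zeta (1): add. Components now {epsilon,zeta} {alpha} {rho} {gamma} {kappa} {eta}
alpha–epsilon (2): add. Components now {alpha,epsilon,zeta} {rho} {gamma} {kappa} {eta}
eta–kappa (2): add. Components now {alpha,epsilon,zeta} {rho} {gamma} {eta,kappa}
epsilon–kappa (3): add. Components now {alpha,epsilon,eta,kappa,zeta} {rho} {gamma}
eta–gamma (6): add. Components now {alpha,epsilon,eta,gamma,kappa,zeta} {rho}
alpha–gamma (7): skip — alpha and gamma already connected.
gamma–kappa (7): skip — gamma and kappa already connected.
eta–rho (10): add. Components now {alpha,epsilon,eta,gamma,kappa,rho,zeta}
MST edges: epsilon–zeta, alpha–epsilon, eta–kappa, epsilon–kappa, eta–gamma, eta–rho; total weight 1+2+2+3+6+10 = 24.

24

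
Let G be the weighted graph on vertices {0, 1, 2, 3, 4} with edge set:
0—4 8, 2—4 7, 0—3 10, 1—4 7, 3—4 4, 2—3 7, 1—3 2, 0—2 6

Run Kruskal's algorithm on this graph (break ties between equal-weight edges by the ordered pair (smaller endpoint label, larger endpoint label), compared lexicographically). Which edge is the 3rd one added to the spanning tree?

0-2

Kruskal: consider edges lightest-first.
1—3 (2): add — endpoints in different components.
3—4 (4): add — endpoints in different components.
0—2 (6): add — endpoints in different components.
1—4 (7): skip — 1 and 4 already connected.
2—3 (7): add — endpoints in different components.
The 3rd edge added is 0—2.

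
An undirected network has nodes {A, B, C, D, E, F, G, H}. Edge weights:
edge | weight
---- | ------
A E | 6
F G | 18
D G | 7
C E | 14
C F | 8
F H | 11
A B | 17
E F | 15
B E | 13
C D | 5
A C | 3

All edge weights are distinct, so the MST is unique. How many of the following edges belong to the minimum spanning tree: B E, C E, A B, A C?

2

Kruskal's algorithm — process edges by increasing weight (ties by edge label):
A C (3): add — endpoints in different components.
C D (5): add — endpoints in different components.
A E (6): add — endpoints in different components.
D G (7): add — endpoints in different components.
C F (8): add — endpoints in different components.
F H (11): add — endpoints in different components.
B E (13): add — endpoints in different components.
MST edge set: {A C, C D, A E, D G, C F, F H, B E}.
Of the listed edges, {B E, A C} are in the MST → 2.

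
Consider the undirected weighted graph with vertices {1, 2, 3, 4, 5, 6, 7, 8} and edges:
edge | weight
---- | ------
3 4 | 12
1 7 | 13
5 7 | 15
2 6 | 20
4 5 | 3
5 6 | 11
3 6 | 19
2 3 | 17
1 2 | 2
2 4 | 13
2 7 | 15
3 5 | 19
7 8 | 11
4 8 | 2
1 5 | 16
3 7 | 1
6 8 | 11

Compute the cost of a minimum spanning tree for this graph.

43

Prim, starting at 4.
Step 1: cheapest edge leaving the tree is 4 8 (2); add 8.
Step 2: cheapest edge leaving the tree is 4 5 (3); add 5.
Step 3: cheapest edge leaving the tree is 5 6 (11); add 6.
Step 4: cheapest edge leaving the tree is 7 8 (11); add 7.
Step 5: cheapest edge leaving the tree is 3 7 (1); add 3.
Step 6: cheapest edge leaving the tree is 1 7 (13); add 1.
Step 7: cheapest edge leaving the tree is 1 2 (2); add 2.
MST edges: 4 8, 4 5, 5 6, 7 8, 3 7, 1 7, 1 2; total weight 2+3+11+11+1+13+2 = 43.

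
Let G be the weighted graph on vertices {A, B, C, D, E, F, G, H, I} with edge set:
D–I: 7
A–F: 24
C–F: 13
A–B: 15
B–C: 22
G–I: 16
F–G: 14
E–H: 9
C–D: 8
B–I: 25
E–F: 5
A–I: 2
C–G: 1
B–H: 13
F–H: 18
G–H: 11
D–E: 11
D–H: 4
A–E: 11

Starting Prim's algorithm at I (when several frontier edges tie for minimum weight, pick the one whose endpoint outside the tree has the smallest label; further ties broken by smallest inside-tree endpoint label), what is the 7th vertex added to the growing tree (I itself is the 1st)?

E

Grow the tree from I using Prim:
Step 1: cheapest edge leaving the tree is A–I (2); add A.
Step 2: cheapest edge leaving the tree is D–I (7); add D.
Step 3: cheapest edge leaving the tree is D–H (4); add H.
Step 4: cheapest edge leaving the tree is C–D (8); add C.
Step 5: cheapest edge leaving the tree is C–G (1); add G.
Step 6: cheapest edge leaving the tree is E–H (9); add E.
Step 7: cheapest edge leaving the tree is E–F (5); add F.
Step 8: cheapest edge leaving the tree is B–H (13); add B.
Vertex order: I, A, D, H, C, G, E, F, B. The 7th vertex is E.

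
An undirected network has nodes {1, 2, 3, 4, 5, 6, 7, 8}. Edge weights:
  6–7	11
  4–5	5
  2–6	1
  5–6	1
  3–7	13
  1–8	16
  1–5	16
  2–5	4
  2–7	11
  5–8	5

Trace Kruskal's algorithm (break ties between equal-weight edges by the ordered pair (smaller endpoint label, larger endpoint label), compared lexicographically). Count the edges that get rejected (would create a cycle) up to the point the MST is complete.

Kruskal's algorithm — process edges by increasing weight (ties by edge label):
2–6 (1): add — endpoints in different components.
5–6 (1): add — endpoints in different components.
2–5 (4): skip — 2 and 5 already connected.
4–5 (5): add — endpoints in different components.
5–8 (5): add — endpoints in different components.
2–7 (11): add — endpoints in different components.
6–7 (11): skip — 6 and 7 already connected.
3–7 (13): add — endpoints in different components.
1–5 (16): add — endpoints in different components.
Edges rejected before the tree was complete: 2.

2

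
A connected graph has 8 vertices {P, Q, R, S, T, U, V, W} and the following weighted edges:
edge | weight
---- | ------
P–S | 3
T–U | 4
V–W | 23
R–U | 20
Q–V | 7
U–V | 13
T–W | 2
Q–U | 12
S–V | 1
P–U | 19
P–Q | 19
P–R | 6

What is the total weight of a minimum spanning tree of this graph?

35

Prim, starting at U.
Step 1: cheapest edge leaving the tree is T–U (4); add T.
Step 2: cheapest edge leaving the tree is T–W (2); add W.
Step 3: cheapest edge leaving the tree is Q–U (12); add Q.
Step 4: cheapest edge leaving the tree is Q–V (7); add V.
Step 5: cheapest edge leaving the tree is S–V (1); add S.
Step 6: cheapest edge leaving the tree is P–S (3); add P.
Step 7: cheapest edge leaving the tree is P–R (6); add R.
MST edges: T–U, T–W, Q–U, Q–V, S–V, P–S, P–R; total weight 4+2+12+7+1+3+6 = 35.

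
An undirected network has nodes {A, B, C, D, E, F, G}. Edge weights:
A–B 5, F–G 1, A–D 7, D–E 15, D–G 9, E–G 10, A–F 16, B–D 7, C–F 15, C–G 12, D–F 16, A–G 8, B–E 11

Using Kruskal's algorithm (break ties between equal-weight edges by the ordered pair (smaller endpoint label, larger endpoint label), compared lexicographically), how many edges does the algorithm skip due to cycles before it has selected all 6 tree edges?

Sort edges by weight, then run Kruskal:
F–G (1): add. Components now {A} {B} {C} {D} {E} {F,G}
A–B (5): add. Components now {A,B} {C} {D} {E} {F,G}
A–D (7): add. Components now {A,B,D} {C} {E} {F,G}
B–D (7): skip — B and D already connected.
A–G (8): add. Components now {A,B,D,F,G} {C} {E}
D–G (9): skip — D and G already connected.
E–G (10): add. Components now {A,B,D,E,F,G} {C}
B–E (11): skip — B and E already connected.
C–G (12): add. Components now {A,B,C,D,E,F,G}
Edges rejected before the tree was complete: 3.

3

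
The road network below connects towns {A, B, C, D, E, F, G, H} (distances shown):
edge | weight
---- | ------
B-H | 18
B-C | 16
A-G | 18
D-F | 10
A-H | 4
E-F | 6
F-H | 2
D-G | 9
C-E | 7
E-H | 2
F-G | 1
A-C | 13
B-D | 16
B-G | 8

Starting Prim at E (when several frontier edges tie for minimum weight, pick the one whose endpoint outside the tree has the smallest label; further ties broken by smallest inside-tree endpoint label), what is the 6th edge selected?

Prim's algorithm from E:
Step 1: cheapest edge leaving the tree is E-H (2); add H.
Step 2: cheapest edge leaving the tree is F-H (2); add F.
Step 3: cheapest edge leaving the tree is F-G (1); add G.
Step 4: cheapest edge leaving the tree is A-H (4); add A.
Step 5: cheapest edge leaving the tree is C-E (7); add C.
Step 6: cheapest edge leaving the tree is B-G (8); add B.
Step 7: cheapest edge leaving the tree is D-G (9); add D.
The 6th edge added is B-G.

B-G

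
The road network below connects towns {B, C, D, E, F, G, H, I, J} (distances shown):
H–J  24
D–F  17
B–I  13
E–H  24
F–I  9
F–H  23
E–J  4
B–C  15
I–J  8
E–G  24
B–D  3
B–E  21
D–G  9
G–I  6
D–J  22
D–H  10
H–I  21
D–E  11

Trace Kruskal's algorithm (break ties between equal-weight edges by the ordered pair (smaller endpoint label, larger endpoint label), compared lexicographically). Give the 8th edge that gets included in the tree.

Kruskal's algorithm — process edges by increasing weight (ties by edge label):
B–D (3): add — endpoints in different components.
E–J (4): add — endpoints in different components.
G–I (6): add — endpoints in different components.
I–J (8): add — endpoints in different components.
D–G (9): add — endpoints in different components.
F–I (9): add — endpoints in different components.
D–H (10): add — endpoints in different components.
D–E (11): skip — D and E already connected.
B–I (13): skip — B and I already connected.
B–C (15): add — endpoints in different components.
The 8th edge added is B–C.

B-C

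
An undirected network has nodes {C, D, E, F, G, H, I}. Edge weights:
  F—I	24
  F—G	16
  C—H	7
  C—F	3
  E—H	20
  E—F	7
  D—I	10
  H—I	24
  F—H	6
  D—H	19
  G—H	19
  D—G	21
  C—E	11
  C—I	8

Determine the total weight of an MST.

50

Kruskal: consider edges lightest-first.
C—F (3): add. Components now {C,F} {D} {E} {G} {H} {I}
F—H (6): add. Components now {C,F,H} {D} {E} {G} {I}
C—H (7): skip — C and H already connected.
E—F (7): add. Components now {C,E,F,H} {D} {G} {I}
C—I (8): add. Components now {C,E,F,H,I} {D} {G}
D—I (10): add. Components now {C,D,E,F,H,I} {G}
C—E (11): skip — C and E already connected.
F—G (16): add. Components now {C,D,E,F,G,H,I}
MST edges: C—F, F—H, E—F, C—I, D—I, F—G; total weight 3+6+7+8+10+16 = 50.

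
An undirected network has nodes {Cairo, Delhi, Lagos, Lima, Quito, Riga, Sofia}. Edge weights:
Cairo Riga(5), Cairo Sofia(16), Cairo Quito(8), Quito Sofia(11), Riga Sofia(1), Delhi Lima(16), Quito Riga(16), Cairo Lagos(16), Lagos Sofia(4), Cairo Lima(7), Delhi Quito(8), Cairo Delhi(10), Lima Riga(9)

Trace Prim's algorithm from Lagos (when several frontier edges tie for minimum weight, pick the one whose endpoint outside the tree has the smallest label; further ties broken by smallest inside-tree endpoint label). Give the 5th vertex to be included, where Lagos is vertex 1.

Prim, starting at Lagos.
Step 1: cheapest edge leaving the tree is Lagos Sofia (4); add Sofia.
Step 2: cheapest edge leaving the tree is Riga Sofia (1); add Riga.
Step 3: cheapest edge leaving the tree is Cairo Riga (5); add Cairo.
Step 4: cheapest edge leaving the tree is Cairo Lima (7); add Lima.
Step 5: cheapest edge leaving the tree is Cairo Quito (8); add Quito.
Step 6: cheapest edge leaving the tree is Delhi Quito (8); add Delhi.
Vertex order: Lagos, Sofia, Riga, Cairo, Lima, Quito, Delhi. The 5th vertex is Lima.

Lima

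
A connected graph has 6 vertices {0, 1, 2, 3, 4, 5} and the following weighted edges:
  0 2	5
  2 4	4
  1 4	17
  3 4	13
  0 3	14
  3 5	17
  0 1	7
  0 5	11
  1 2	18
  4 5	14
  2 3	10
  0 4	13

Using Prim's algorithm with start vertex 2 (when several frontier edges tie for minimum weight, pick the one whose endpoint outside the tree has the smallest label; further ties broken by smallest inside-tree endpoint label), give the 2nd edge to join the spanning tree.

Prim, starting at 2.
Step 1: cheapest edge leaving the tree is 2 4 (4); add 4.
Step 2: cheapest edge leaving the tree is 0 2 (5); add 0.
Step 3: cheapest edge leaving the tree is 0 1 (7); add 1.
Step 4: cheapest edge leaving the tree is 2 3 (10); add 3.
Step 5: cheapest edge leaving the tree is 0 5 (11); add 5.
The 2nd edge added is 0 2.

0-2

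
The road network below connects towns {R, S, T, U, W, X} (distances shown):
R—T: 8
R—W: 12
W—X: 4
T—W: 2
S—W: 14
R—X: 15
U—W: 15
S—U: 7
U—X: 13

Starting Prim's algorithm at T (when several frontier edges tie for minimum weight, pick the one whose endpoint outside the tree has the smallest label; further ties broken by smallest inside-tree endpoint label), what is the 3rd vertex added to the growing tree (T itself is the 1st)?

X

Prim's algorithm from T:
Step 1: frontier [T—W 2, R—T 8] → take T—W (2); add W.
Step 2: frontier [R—T 8, W—X 4, R—W 12, S—W 14, U—W 15] → take W—X (4); add X.
Step 3: frontier [R—T 8, R—W 12, S—W 14, U—W 15, U—X 13, R—X 15] → take R—T (8); add R.
Step 4: frontier [S—W 14, U—W 15, U—X 13] → take U—X (13); add U.
Step 5: frontier [S—U 7, S—W 14] → take S—U (7); add S.
Vertex order: T, W, X, R, U, S. The 3rd vertex is X.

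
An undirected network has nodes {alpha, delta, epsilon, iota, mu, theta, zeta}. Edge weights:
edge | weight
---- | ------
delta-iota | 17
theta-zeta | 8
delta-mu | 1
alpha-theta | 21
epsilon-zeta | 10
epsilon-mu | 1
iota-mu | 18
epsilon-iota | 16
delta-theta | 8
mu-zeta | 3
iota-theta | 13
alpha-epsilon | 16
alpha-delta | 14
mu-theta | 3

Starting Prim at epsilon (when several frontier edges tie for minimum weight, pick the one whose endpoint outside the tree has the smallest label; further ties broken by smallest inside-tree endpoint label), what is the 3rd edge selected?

mu-theta

Grow the tree from epsilon using Prim:
Step 1: frontier [epsilon-mu 1, epsilon-zeta 10, alpha-epsilon 16, epsilon-iota 16] → take epsilon-mu (1); add mu.
Step 2: frontier [epsilon-zeta 10, alpha-epsilon 16, epsilon-iota 16, delta-mu 1, mu-theta 3, mu-zeta 3, iota-mu 18] → take delta-mu (1); add delta.
Step 3: frontier [delta-theta 8, alpha-delta 14, delta-iota 17, epsilon-zeta 10, alpha-epsilon 16, epsilon-iota 16, mu-theta 3, mu-zeta 3, iota-mu 18] → take mu-theta (3); add theta.
Step 4: frontier [alpha-delta 14, delta-iota 17, epsilon-zeta 10, alpha-epsilon 16, epsilon-iota 16, mu-zeta 3, iota-mu 18, theta-zeta 8, iota-theta 13, alpha-theta 21] → take mu-zeta (3); add zeta.
Step 5: frontier [alpha-delta 14, delta-iota 17, alpha-epsilon 16, epsilon-iota 16, iota-mu 18, iota-theta 13, alpha-theta 21] → take iota-theta (13); add iota.
Step 6: frontier [alpha-delta 14, alpha-epsilon 16, alpha-theta 21] → take alpha-delta (14); add alpha.
The 3rd edge added is mu-theta.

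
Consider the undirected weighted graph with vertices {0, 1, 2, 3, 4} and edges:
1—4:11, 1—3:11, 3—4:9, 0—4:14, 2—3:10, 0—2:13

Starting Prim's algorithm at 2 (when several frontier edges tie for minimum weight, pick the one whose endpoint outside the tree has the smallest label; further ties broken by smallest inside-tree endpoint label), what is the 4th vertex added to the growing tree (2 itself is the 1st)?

Prim's algorithm from 2:
Step 1: frontier [2—3 10, 0—2 13] → take 2—3 (10); add 3.
Step 2: frontier [0—2 13, 3—4 9, 1—3 11] → take 3—4 (9); add 4.
Step 3: frontier [0—2 13, 1—3 11, 1—4 11, 0—4 14] → take 1—3 (11); add 1.
Step 4: frontier [0—2 13, 0—4 14] → take 0—2 (13); add 0.
Vertex order: 2, 3, 4, 1, 0. The 4th vertex is 1.

1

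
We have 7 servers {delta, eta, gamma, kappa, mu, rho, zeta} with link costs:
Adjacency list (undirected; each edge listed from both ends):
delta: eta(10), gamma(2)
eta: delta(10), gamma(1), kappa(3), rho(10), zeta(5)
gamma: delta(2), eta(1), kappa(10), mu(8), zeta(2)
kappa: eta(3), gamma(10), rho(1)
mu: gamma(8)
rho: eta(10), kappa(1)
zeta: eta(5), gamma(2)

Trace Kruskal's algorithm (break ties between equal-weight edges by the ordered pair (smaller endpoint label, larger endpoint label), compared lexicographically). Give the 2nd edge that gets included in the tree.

Sort edges by weight, then run Kruskal:
eta—gamma (1): add — endpoints in different components.
kappa—rho (1): add — endpoints in different components.
delta—gamma (2): add — endpoints in different components.
gamma—zeta (2): add — endpoints in different components.
eta—kappa (3): add — endpoints in different components.
eta—zeta (5): skip — eta and zeta already connected.
gamma—mu (8): add — endpoints in different components.
The 2nd edge added is kappa—rho.

kappa-rho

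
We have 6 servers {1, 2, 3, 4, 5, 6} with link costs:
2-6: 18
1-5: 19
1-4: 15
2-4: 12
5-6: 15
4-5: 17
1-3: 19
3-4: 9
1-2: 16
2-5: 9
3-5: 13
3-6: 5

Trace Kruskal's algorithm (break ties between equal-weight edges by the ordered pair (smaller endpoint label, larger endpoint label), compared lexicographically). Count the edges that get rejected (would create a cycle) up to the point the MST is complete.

1

Sort edges by weight, then run Kruskal:
3-6 (5): add. Components now {1} {2} {3,6} {4} {5}
2-5 (9): add. Components now {1} {2,5} {3,6} {4}
3-4 (9): add. Components now {1} {2,5} {3,4,6}
2-4 (12): add. Components now {1} {2,3,4,5,6}
3-5 (13): skip — 3 and 5 already connected.
1-4 (15): add. Components now {1,2,3,4,5,6}
Edges rejected before the tree was complete: 1.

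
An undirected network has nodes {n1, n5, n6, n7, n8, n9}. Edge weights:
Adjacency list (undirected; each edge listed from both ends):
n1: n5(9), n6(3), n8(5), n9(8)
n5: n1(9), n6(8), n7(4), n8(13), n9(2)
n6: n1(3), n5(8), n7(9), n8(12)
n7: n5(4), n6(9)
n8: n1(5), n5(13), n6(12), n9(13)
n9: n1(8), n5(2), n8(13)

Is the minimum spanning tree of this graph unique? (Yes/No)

Kruskal: consider edges lightest-first.
n5 n9 (2): add — endpoints in different components.
n1 n6 (3): add — endpoints in different components.
n5 n7 (4): add — endpoints in different components.
n1 n8 (5): add — endpoints in different components.
n1 n9 (8): add — endpoints in different components.
Non-tree edge n5 n6 has weight 8, equal to the heaviest edge on its tree cycle — swapping gives another MST of the same weight. Not unique.

No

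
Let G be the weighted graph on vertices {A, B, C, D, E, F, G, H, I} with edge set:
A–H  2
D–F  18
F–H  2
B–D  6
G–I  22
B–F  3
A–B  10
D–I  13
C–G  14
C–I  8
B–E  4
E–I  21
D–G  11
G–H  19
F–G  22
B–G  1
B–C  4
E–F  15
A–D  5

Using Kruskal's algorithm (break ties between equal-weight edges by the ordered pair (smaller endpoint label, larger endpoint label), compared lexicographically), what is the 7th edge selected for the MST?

Kruskal: consider edges lightest-first.
B–G (1): add — endpoints in different components.
A–H (2): add — endpoints in different components.
F–H (2): add — endpoints in different components.
B–F (3): add — endpoints in different components.
B–C (4): add — endpoints in different components.
B–E (4): add — endpoints in different components.
A–D (5): add — endpoints in different components.
B–D (6): skip — B and D already connected.
C–I (8): add — endpoints in different components.
The 7th edge added is A–D.

A-D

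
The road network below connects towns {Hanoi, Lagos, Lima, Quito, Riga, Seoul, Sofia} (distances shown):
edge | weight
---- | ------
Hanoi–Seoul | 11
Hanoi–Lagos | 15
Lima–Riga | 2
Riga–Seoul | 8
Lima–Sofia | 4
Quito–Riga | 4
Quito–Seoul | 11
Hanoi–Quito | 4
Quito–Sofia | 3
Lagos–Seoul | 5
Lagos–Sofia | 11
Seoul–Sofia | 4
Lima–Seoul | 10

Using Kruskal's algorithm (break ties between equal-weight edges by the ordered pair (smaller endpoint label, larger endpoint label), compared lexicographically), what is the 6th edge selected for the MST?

Sort edges by weight, then run Kruskal:
Lima–Riga (2): add — endpoints in different components.
Quito–Sofia (3): add — endpoints in different components.
Hanoi–Quito (4): add — endpoints in different components.
Lima–Sofia (4): add — endpoints in different components.
Quito–Riga (4): skip — Quito and Riga already connected.
Seoul–Sofia (4): add — endpoints in different components.
Lagos–Seoul (5): add — endpoints in different components.
The 6th edge added is Lagos–Seoul.

Lagos-Seoul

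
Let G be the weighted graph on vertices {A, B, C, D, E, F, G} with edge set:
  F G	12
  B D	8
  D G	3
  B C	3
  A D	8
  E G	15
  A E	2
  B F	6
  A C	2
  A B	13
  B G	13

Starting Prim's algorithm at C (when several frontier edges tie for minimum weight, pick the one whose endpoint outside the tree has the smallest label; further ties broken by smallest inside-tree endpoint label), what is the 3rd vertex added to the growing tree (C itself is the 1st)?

E

Prim, starting at C.
Step 1: cheapest edge leaving the tree is A C (2); add A.
Step 2: cheapest edge leaving the tree is A E (2); add E.
Step 3: cheapest edge leaving the tree is B C (3); add B.
Step 4: cheapest edge leaving the tree is B F (6); add F.
Step 5: cheapest edge leaving the tree is A D (8); add D.
Step 6: cheapest edge leaving the tree is D G (3); add G.
Vertex order: C, A, E, B, F, D, G. The 3rd vertex is E.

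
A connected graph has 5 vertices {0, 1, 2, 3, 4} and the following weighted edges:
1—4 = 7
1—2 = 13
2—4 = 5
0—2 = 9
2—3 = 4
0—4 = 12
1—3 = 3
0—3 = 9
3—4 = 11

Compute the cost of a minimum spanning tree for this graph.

21

Kruskal's algorithm — process edges by increasing weight (ties by edge label):
1—3 (3): add — endpoints in different components.
2—3 (4): add — endpoints in different components.
2—4 (5): add — endpoints in different components.
1—4 (7): skip — 1 and 4 already connected.
0—2 (9): add — endpoints in different components.
MST edges: 1—3, 2—3, 2—4, 0—2; total weight 3+4+5+9 = 21.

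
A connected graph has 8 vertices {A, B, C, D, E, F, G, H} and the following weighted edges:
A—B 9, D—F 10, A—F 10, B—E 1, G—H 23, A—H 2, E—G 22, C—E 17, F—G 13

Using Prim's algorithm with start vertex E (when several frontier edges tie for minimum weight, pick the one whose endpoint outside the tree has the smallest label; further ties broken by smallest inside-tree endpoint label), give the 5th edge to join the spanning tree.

D-F

Prim, starting at E.
Step 1: frontier [B—E 1, C—E 17, E—G 22] → take B—E (1); add B.
Step 2: frontier [A—B 9, C—E 17, E—G 22] → take A—B (9); add A.
Step 3: frontier [A—H 2, A—F 10, C—E 17, E—G 22] → take A—H (2); add H.
Step 4: frontier [A—F 10, C—E 17, E—G 22, G—H 23] → take A—F (10); add F.
Step 5: frontier [C—E 17, E—G 22, D—F 10, F—G 13, G—H 23] → take D—F (10); add D.
Step 6: frontier [C—E 17, E—G 22, F—G 13, G—H 23] → take F—G (13); add G.
Step 7: frontier [C—E 17] → take C—E (17); add C.
The 5th edge added is D—F.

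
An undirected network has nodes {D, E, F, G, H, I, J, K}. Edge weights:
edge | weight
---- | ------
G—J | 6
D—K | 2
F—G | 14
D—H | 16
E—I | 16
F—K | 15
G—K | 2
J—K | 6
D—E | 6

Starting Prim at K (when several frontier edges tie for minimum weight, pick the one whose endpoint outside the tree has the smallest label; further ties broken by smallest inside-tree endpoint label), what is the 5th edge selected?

F-G

Prim's algorithm from K:
Step 1: cheapest edge leaving the tree is D—K (2); add D.
Step 2: cheapest edge leaving the tree is G—K (2); add G.
Step 3: cheapest edge leaving the tree is D—E (6); add E.
Step 4: cheapest edge leaving the tree is G—J (6); add J.
Step 5: cheapest edge leaving the tree is F—G (14); add F.
Step 6: cheapest edge leaving the tree is D—H (16); add H.
Step 7: cheapest edge leaving the tree is E—I (16); add I.
The 5th edge added is F—G.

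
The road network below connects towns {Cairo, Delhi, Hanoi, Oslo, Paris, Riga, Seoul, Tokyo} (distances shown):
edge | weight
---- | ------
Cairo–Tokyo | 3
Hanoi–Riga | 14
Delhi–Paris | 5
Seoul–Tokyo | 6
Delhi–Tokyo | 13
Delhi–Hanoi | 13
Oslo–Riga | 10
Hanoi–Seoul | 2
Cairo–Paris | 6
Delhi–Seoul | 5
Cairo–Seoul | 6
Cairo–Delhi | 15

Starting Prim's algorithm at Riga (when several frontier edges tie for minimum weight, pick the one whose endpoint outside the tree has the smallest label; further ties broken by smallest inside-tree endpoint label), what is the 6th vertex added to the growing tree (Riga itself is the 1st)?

Paris

Prim's algorithm from Riga:
Step 1: cheapest edge leaving the tree is Oslo–Riga (10); add Oslo.
Step 2: cheapest edge leaving the tree is Hanoi–Riga (14); add Hanoi.
Step 3: cheapest edge leaving the tree is Hanoi–Seoul (2); add Seoul.
Step 4: cheapest edge leaving the tree is Delhi–Seoul (5); add Delhi.
Step 5: cheapest edge leaving the tree is Delhi–Paris (5); add Paris.
Step 6: cheapest edge leaving the tree is Cairo–Paris (6); add Cairo.
Step 7: cheapest edge leaving the tree is Cairo–Tokyo (3); add Tokyo.
Vertex order: Riga, Oslo, Hanoi, Seoul, Delhi, Paris, Cairo, Tokyo. The 6th vertex is Paris.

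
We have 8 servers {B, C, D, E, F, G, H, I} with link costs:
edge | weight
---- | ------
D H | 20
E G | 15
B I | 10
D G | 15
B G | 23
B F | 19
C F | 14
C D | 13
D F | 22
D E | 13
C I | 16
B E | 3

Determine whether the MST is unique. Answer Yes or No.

No

Sort edges by weight, then run Kruskal:
B E (3): add — endpoints in different components.
B I (10): add — endpoints in different components.
C D (13): add — endpoints in different components.
D E (13): add — endpoints in different components.
C F (14): add — endpoints in different components.
D G (15): add — endpoints in different components.
E G (15): skip — E and G already connected.
C I (16): skip — C and I already connected.
B F (19): skip — B and F already connected.
D H (20): add — endpoints in different components.
Non-tree edge E G has weight 15, equal to the heaviest edge on its tree cycle — swapping gives another MST of the same weight. Not unique.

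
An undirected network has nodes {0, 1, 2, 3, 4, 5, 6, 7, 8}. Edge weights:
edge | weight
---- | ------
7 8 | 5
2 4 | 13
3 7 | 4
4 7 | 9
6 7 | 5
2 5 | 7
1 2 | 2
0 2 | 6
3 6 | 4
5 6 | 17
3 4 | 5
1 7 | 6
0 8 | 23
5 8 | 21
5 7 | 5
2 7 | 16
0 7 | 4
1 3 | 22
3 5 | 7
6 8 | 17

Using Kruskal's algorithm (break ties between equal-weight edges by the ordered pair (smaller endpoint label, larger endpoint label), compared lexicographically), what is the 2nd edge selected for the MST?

0-7

Sort edges by weight, then run Kruskal:
1 2 (2): add — endpoints in different components.
0 7 (4): add — endpoints in different components.
3 6 (4): add — endpoints in different components.
3 7 (4): add — endpoints in different components.
3 4 (5): add — endpoints in different components.
5 7 (5): add — endpoints in different components.
6 7 (5): skip — 6 and 7 already connected.
7 8 (5): add — endpoints in different components.
0 2 (6): add — endpoints in different components.
The 2nd edge added is 0 7.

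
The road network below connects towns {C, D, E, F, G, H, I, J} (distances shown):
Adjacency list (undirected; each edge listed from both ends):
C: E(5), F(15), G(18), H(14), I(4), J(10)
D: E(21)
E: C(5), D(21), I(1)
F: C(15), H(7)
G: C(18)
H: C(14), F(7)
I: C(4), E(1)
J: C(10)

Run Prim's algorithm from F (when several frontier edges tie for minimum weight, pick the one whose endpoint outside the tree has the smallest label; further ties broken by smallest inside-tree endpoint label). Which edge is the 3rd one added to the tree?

C-I

Grow the tree from F using Prim:
Step 1: cheapest edge leaving the tree is F—H (7); add H.
Step 2: cheapest edge leaving the tree is C—H (14); add C.
Step 3: cheapest edge leaving the tree is C—I (4); add I.
Step 4: cheapest edge leaving the tree is E—I (1); add E.
Step 5: cheapest edge leaving the tree is C—J (10); add J.
Step 6: cheapest edge leaving the tree is C—G (18); add G.
Step 7: cheapest edge leaving the tree is D—E (21); add D.
The 3rd edge added is C—I.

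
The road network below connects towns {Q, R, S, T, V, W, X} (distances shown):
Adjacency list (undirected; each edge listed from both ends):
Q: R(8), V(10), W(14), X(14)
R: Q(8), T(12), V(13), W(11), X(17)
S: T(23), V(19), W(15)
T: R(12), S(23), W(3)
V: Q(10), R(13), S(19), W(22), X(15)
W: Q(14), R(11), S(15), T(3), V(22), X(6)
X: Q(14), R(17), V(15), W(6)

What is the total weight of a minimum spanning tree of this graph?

53

Prim, starting at T.
Step 1: cheapest edge leaving the tree is T-W (3); add W.
Step 2: cheapest edge leaving the tree is W-X (6); add X.
Step 3: cheapest edge leaving the tree is R-W (11); add R.
Step 4: cheapest edge leaving the tree is Q-R (8); add Q.
Step 5: cheapest edge leaving the tree is Q-V (10); add V.
Step 6: cheapest edge leaving the tree is S-W (15); add S.
MST edges: T-W, W-X, R-W, Q-R, Q-V, S-W; total weight 3+6+11+8+10+15 = 53.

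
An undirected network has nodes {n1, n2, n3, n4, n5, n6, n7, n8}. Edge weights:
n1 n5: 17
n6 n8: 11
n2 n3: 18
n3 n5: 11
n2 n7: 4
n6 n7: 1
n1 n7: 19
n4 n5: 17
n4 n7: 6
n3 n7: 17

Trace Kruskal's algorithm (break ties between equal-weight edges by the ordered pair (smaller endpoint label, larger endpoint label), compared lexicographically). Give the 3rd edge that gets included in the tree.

n4-n7

Kruskal's algorithm — process edges by increasing weight (ties by edge label):
n6 n7 (1): add — endpoints in different components.
n2 n7 (4): add — endpoints in different components.
n4 n7 (6): add — endpoints in different components.
n3 n5 (11): add — endpoints in different components.
n6 n8 (11): add — endpoints in different components.
n1 n5 (17): add — endpoints in different components.
n3 n7 (17): add — endpoints in different components.
The 3rd edge added is n4 n7.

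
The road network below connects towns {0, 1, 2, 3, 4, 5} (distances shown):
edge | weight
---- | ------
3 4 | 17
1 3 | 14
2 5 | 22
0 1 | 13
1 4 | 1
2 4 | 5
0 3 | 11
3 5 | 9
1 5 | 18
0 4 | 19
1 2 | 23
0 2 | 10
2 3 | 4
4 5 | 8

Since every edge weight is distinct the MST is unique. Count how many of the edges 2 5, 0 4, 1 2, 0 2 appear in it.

Kruskal: consider edges lightest-first.
1 4 (1): add. Components now {0} {1,4} {2} {3} {5}
2 3 (4): add. Components now {0} {1,4} {2,3} {5}
2 4 (5): add. Components now {0} {1,2,3,4} {5}
4 5 (8): add. Components now {0} {1,2,3,4,5}
3 5 (9): skip — 3 and 5 already connected.
0 2 (10): add. Components now {0,1,2,3,4,5}
MST edge set: {1 4, 2 3, 2 4, 4 5, 0 2}.
Of the listed edges, {0 2} are in the MST → 1.

1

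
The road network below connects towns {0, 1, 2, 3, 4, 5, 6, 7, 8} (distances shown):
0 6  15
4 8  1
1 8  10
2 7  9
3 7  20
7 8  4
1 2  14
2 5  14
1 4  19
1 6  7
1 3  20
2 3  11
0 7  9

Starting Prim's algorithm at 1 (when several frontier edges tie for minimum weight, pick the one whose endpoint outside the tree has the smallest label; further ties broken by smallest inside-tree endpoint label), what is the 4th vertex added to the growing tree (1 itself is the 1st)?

4

Prim, starting at 1.
Step 1: frontier [1 6 7, 1 8 10, 1 2 14, 1 4 19, 1 3 20] → take 1 6 (7); add 6.
Step 2: frontier [1 8 10, 1 2 14, 1 4 19, 1 3 20, 0 6 15] → take 1 8 (10); add 8.
Step 3: frontier [1 2 14, 1 4 19, 1 3 20, 0 6 15, 4 8 1, 7 8 4] → take 4 8 (1); add 4.
Step 4: frontier [1 2 14, 1 3 20, 0 6 15, 7 8 4] → take 7 8 (4); add 7.
Step 5: frontier [1 2 14, 1 3 20, 0 6 15, 0 7 9, 2 7 9, 3 7 20] → take 0 7 (9); add 0.
Step 6: frontier [1 2 14, 1 3 20, 2 7 9, 3 7 20] → take 2 7 (9); add 2.
Step 7: frontier [1 3 20, 2 3 11, 2 5 14, 3 7 20] → take 2 3 (11); add 3.
Step 8: frontier [2 5 14] → take 2 5 (14); add 5.
Vertex order: 1, 6, 8, 4, 7, 0, 2, 3, 5. The 4th vertex is 4.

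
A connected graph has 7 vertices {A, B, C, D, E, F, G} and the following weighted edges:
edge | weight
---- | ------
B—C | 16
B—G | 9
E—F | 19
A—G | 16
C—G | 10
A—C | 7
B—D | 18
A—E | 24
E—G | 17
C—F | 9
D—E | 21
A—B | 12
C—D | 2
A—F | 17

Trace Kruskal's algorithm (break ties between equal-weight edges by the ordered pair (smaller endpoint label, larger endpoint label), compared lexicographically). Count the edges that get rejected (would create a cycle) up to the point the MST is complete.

4

Kruskal: consider edges lightest-first.
C—D (2): add. Components now {A} {B} {C,D} {E} {F} {G}
A—C (7): add. Components now {A,C,D} {B} {E} {F} {G}
B—G (9): add. Components now {A,C,D} {B,G} {E} {F}
C—F (9): add. Components now {A,C,D,F} {B,G} {E}
C—G (10): add. Components now {A,B,C,D,F,G} {E}
A—B (12): skip — A and B already connected.
A—G (16): skip — A and G already connected.
B—C (16): skip — B and C already connected.
A—F (17): skip — A and F already connected.
E—G (17): add. Components now {A,B,C,D,E,F,G}
Edges rejected before the tree was complete: 4.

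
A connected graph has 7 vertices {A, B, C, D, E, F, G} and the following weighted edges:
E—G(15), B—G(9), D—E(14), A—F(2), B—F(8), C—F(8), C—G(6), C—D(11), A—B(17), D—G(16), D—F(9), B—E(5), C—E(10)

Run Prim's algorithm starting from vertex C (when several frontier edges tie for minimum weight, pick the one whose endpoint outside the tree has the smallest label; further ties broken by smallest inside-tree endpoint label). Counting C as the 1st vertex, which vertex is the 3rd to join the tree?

F

Prim, starting at C.
Step 1: cheapest edge leaving the tree is C—G (6); add G.
Step 2: cheapest edge leaving the tree is C—F (8); add F.
Step 3: cheapest edge leaving the tree is A—F (2); add A.
Step 4: cheapest edge leaving the tree is B—F (8); add B.
Step 5: cheapest edge leaving the tree is B—E (5); add E.
Step 6: cheapest edge leaving the tree is D—F (9); add D.
Vertex order: C, G, F, A, B, E, D. The 3rd vertex is F.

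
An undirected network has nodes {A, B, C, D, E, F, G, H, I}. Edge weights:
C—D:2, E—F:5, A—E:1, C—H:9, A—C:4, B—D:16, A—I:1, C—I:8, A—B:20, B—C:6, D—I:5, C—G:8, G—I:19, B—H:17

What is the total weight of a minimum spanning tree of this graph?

Kruskal: consider edges lightest-first.
A—E (1): add — endpoints in different components.
A—I (1): add — endpoints in different components.
C—D (2): add — endpoints in different components.
A—C (4): add — endpoints in different components.
D—I (5): skip — D and I already connected.
E—F (5): add — endpoints in different components.
B—C (6): add — endpoints in different components.
C—G (8): add — endpoints in different components.
C—I (8): skip — C and I already connected.
C—H (9): add — endpoints in different components.
MST edges: A—E, A—I, C—D, A—C, E—F, B—C, C—G, C—H; total weight 1+1+2+4+5+6+8+9 = 36.

36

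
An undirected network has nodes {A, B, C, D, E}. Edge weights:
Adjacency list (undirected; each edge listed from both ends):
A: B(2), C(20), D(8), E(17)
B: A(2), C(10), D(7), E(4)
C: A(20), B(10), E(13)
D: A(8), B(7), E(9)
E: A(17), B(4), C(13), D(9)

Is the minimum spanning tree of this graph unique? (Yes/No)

Yes

Kruskal's algorithm — process edges by increasing weight (ties by edge label):
A—B (2): add. Components now {A,B} {C} {D} {E}
B—E (4): add. Components now {A,B,E} {C} {D}
B—D (7): add. Components now {A,B,D,E} {C}
A—D (8): skip — A and D already connected.
D—E (9): skip — D and E already connected.
B—C (10): add. Components now {A,B,C,D,E}
Every non-tree edge has weight strictly greater than the heaviest edge on the tree path between its endpoints, so the MST is unique.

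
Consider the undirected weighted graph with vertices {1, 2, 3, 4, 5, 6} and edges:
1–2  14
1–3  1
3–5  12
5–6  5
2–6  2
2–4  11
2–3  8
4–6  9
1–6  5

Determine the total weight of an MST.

22

Kruskal: consider edges lightest-first.
1–3 (1): add. Components now {1,3} {2} {4} {5} {6}
2–6 (2): add. Components now {1,3} {2,6} {4} {5}
1–6 (5): add. Components now {1,2,3,6} {4} {5}
5–6 (5): add. Components now {1,2,3,5,6} {4}
2–3 (8): skip — 2 and 3 already connected.
4–6 (9): add. Components now {1,2,3,4,5,6}
MST edges: 1–3, 2–6, 1–6, 5–6, 4–6; total weight 1+2+5+5+9 = 22.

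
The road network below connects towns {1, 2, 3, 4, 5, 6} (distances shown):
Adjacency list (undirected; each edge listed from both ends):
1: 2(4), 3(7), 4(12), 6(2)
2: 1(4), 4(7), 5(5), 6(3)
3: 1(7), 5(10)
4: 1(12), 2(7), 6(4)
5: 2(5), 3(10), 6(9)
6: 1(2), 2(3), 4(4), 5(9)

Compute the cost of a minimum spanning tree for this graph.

21

Prim, starting at 5.
Step 1: frontier [2-5 5, 5-6 9, 3-5 10] → take 2-5 (5); add 2.
Step 2: frontier [2-6 3, 1-2 4, 2-4 7, 5-6 9, 3-5 10] → take 2-6 (3); add 6.
Step 3: frontier [1-2 4, 2-4 7, 3-5 10, 1-6 2, 4-6 4] → take 1-6 (2); add 1.
Step 4: frontier [1-3 7, 1-4 12, 2-4 7, 3-5 10, 4-6 4] → take 4-6 (4); add 4.
Step 5: frontier [1-3 7, 3-5 10] → take 1-3 (7); add 3.
MST edges: 2-5, 2-6, 1-6, 4-6, 1-3; total weight 5+3+2+4+7 = 21.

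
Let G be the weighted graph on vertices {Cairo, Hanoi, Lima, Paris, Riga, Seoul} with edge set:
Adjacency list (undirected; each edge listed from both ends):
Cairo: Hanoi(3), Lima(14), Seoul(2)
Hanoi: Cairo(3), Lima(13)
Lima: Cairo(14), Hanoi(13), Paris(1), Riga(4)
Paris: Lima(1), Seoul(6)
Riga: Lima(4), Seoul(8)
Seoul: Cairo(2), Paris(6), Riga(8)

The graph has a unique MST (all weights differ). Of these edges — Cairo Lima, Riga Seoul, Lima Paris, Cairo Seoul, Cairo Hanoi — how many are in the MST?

3

Sort edges by weight, then run Kruskal:
Lima Paris (1): add — endpoints in different components.
Cairo Seoul (2): add — endpoints in different components.
Cairo Hanoi (3): add — endpoints in different components.
Lima Riga (4): add — endpoints in different components.
Paris Seoul (6): add — endpoints in different components.
MST edge set: {Lima Paris, Cairo Seoul, Cairo Hanoi, Lima Riga, Paris Seoul}.
Of the listed edges, {Lima Paris, Cairo Seoul, Cairo Hanoi} are in the MST → 3.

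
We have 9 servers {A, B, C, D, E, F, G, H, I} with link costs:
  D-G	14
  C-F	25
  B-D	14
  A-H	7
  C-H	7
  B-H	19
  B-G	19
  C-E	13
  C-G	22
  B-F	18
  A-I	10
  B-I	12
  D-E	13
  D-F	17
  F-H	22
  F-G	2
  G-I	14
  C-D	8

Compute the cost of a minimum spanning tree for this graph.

73

Kruskal: consider edges lightest-first.
F-G (2): add — endpoints in different components.
A-H (7): add — endpoints in different components.
C-H (7): add — endpoints in different components.
C-D (8): add — endpoints in different components.
A-I (10): add — endpoints in different components.
B-I (12): add — endpoints in different components.
C-E (13): add — endpoints in different components.
D-E (13): skip — D and E already connected.
B-D (14): skip — B and D already connected.
D-G (14): add — endpoints in different components.
MST edges: F-G, A-H, C-H, C-D, A-I, B-I, C-E, D-G; total weight 2+7+7+8+10+12+13+14 = 73.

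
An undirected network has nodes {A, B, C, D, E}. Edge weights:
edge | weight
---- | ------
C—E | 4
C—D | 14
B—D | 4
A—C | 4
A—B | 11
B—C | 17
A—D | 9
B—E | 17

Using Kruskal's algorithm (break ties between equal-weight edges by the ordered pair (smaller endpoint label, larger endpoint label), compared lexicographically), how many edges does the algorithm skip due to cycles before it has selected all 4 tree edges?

Kruskal: consider edges lightest-first.
A—C (4): add. Components now {A,C} {B} {D} {E}
B—D (4): add. Components now {A,C} {B,D} {E}
C—E (4): add. Components now {A,C,E} {B,D}
A—D (9): add. Components now {A,B,C,D,E}
Edges rejected before the tree was complete: 0.

0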